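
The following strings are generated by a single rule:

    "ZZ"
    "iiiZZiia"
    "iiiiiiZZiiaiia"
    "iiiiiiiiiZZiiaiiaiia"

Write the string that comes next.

s(k+1) = iii·s(k)·iia, so each term gains iii as a prefix and iia as a suffix.
Applying this once more to iiiiiiiiiZZiiaiiaiia:

iiiiiiiiiiiiZZiiaiiaiiaiia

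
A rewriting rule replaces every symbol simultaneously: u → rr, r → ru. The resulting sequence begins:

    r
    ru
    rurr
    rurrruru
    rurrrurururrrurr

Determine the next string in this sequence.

φ(rurrrurururrrurr) expands symbol-by-symbol to ru rr ru ru ru rr ru rr ru rr ru ru ru rr ru ru; joining the 16 pieces gives the next term.

rurrrurururrrurrrurrrurururrruru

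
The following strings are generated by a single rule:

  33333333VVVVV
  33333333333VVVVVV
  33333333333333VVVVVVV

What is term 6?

Reading off run lengths: 3 runs 8, 11, 14; V runs 5, 6, 7 — each is linear in n, where the shown terms are n = 3, 4, 5.
Setting n = 8 gives 23, 10 characters in each block.

33333333333333333333333VVVVVVVVVV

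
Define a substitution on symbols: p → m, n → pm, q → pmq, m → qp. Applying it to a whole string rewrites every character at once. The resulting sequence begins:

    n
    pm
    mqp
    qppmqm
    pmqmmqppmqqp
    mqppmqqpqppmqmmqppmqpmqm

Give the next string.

qppmqmmqppmqpmqmpmqmmqppmqqpqppmqmmqppmqmqppmqqp

φ(mqppmqqpqppmqmmqppmqpmqm) expands symbol-by-symbol to qp pmq m m qp pmq pmq m pmq m m qp pmq qp qp pmq m m qp pmq m qp pmq qp; joining the 24 pieces gives the next term.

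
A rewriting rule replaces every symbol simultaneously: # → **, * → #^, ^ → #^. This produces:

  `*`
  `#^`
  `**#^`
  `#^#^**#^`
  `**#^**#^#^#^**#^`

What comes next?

#^#^**#^#^#^**#^**#^**#^#^#^**#^

Applying the rule to each of the 16 symbols of **#^**#^#^#^**#^ gives the pieces #^ #^ ** #^ #^ #^ ** #^ ** #^ ** #^ #^ #^ ** #^, which concatenate to the answer.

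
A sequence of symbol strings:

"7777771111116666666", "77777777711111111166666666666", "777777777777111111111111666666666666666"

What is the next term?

7777777777777771111111111111116666666666666666666

Each string has the form 7^{3n} 1^{3n} 6^{4n-1}, where the shown terms are n = 2, 3, 4.
For the next term, n = 5, so the run lengths are 15, 15, 19.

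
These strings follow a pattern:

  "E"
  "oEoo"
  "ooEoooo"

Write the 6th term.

Each term wraps the previous one in o on the left and oo on the right.
From ooEoooo, 3 further steps: ooEoooo → oooEoooooo → ooooEoooooooo → (answer).

oooooEoooooooooo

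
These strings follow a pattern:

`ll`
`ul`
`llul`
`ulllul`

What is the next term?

llululllul

From term 3 onward, concatenate the second-to-last term with the last: ll·ul = llul, ul·llul = ulllul, …
So term 5 is llul·ulllul.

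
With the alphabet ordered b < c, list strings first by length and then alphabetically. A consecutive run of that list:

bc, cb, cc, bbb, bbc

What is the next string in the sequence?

bcb

The successor of bbc increments the rightmost position that isn't already c and resets every position after it to b.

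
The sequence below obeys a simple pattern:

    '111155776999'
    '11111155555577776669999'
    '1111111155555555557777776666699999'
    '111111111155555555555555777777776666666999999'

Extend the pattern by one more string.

11111111111155555555555555555577777777776666666669999999

Each string has the form 1^{2n+2} 5^{4n-2} 7^{2n} 6^{2n-1} 9^{n+2} (n = 1, 2, …).
For the next term, n = 5, so the run lengths are 12, 18, 10, 9, 7.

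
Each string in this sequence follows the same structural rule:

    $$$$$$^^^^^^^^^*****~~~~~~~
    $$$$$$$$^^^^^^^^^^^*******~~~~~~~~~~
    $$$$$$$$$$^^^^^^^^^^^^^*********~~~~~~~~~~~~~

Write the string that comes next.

$$$$$$$$$$$$^^^^^^^^^^^^^^^***********~~~~~~~~~~~~~~~~

Term n consists of 2n $'s, followed by 2n+3 ^'s, followed by 2n-1 *'s, followed by 3n-2 ~'s, where the shown terms are n = 3, 4, 5.
For the next term, n = 6, so the run lengths are 12, 15, 11, 16.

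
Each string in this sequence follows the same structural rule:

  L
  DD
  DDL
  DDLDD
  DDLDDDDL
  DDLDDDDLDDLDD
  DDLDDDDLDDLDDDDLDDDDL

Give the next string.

DDLDDDDLDDLDDDDLDDDDLDDLDDDDLDDLDD

This is a Fibonacci-style word recurrence s(k) = s(k−1)·s(k−2): e.g. DD·L = DDL.
The next term joins DDLDDDDLDDLDDDDLDDDDL and DDLDDDDLDDLDD.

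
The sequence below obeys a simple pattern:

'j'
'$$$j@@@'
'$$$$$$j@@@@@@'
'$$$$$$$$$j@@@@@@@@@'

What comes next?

Each term wraps the previous one in $$$ on the left and @@@ on the right.
One more step from $$$$$$$$$j@@@@@@@@@ gives the answer.

$$$$$$$$$$$$j@@@@@@@@@@@@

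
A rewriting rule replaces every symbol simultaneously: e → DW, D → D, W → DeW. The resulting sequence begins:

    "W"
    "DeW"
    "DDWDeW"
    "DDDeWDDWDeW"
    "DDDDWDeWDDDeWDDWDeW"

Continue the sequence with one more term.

Replace each of the 19 characters of DDDDWDeWDDDeWDDWDeW in place — D D D D DeW D DW DeW D D D DW DeW D D DeW D DW DeW — and concatenate.

DDDDDeWDDWDeWDDDDWDeWDDDeWDDWDeW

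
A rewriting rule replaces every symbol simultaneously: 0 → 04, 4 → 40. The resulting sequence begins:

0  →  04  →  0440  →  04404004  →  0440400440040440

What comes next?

Rewriting the 16 symbols of 0440400440040440 one by one yields 04 40 40 04 40 04 04 40 40 04 04 40 04 40 40 04; concatenated:

04404004400404404004044004404004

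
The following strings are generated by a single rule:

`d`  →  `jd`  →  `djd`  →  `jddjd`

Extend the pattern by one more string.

djdjddjd

From term 3 onward, concatenate the second-to-last term with the last: d·jd = djd, jd·djd = jddjd, …
So term 5 is djd·jddjd.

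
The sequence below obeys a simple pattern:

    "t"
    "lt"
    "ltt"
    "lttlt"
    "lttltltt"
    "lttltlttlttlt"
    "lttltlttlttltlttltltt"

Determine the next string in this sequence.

lttltlttlttltlttltlttlttltlttlttlt

From term 3 onward, concatenate the last term with the second-to-last: lt·t = ltt, ltt·lt = lttlt, …
So term 8 is lttltlttlttltlttltltt·lttltlttlttlt.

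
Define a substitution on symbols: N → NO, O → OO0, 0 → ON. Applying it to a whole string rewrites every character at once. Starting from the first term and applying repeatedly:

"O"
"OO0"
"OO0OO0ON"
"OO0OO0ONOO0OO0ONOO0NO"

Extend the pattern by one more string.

φ(OO0OO0ONOO0OO0ONOO0NO) expands symbol-by-symbol to OO0 OO0 ON OO0 OO0 ON OO0 NO OO0 OO0 ON OO0 OO0 ON OO0 NO OO0 OO0 ON NO OO0; joining the 21 pieces gives the next term.

OO0OO0ONOO0OO0ONOO0NOOO0OO0ONOO0OO0ONOO0NOOO0OO0ONNOOO0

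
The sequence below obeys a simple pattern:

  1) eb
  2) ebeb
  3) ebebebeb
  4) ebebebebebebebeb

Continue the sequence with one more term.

s(k+1) = s(k)·s(k) — each term doubles the last.
Doubling ebebebebebebebeb:

ebebebebebebebebebebebebebebebeb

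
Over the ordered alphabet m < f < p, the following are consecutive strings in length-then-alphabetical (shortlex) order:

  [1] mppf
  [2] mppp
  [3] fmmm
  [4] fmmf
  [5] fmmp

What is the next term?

Find the rightmost character of fmmp below p, bump it to the next letter, and reset everything to its right to m.

fmfm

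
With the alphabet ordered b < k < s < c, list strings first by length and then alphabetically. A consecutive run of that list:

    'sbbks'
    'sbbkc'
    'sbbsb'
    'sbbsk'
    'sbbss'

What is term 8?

sbbck

Continuing the enumeration 3 steps past sbbss: sbbss → sbbsc → sbbcb → (answer).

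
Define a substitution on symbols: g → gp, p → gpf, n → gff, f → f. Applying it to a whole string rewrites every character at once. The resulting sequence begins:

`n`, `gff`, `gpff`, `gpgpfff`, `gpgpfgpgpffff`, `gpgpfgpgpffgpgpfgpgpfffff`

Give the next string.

φ(gpgpfgpgpffgpgpfgpgpfffff) expands symbol-by-symbol to gp gpf gp gpf f gp gpf gp gpf f f gp gpf gp gpf f gp gpf gp gpf f f f f f; joining the 25 pieces gives the next term.

gpgpfgpgpffgpgpfgpgpfffgpgpfgpgpffgpgpfgpgpffffff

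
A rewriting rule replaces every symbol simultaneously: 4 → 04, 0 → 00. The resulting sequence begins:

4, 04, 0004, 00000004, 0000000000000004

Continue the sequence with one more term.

Rewriting the 16 symbols of 0000000000000004 one by one yields 00 00 00 00 00 00 00 00 00 00 00 00 00 00 00 04; concatenated:

00000000000000000000000000000004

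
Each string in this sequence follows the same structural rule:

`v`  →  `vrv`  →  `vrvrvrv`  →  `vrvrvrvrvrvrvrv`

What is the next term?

Each string is two copies of the previous one joined by 'r'.
One more doubling of vrvrvrvrvrvrvrv gives the answer.

vrvrvrvrvrvrvrvrvrvrvrvrvrvrvrv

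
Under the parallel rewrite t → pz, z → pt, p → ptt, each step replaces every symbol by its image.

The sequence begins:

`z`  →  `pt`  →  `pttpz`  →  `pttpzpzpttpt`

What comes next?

Expanding pttpzpzpttpt: p→ptt, t→pz, t→pz, p→ptt, z→pt, p→ptt, z→pt, p→ptt, t→pz, t→pz, p→ptt, t→pz. Concatenated: ptt pz pz ptt pt ptt pt ptt pz pz ptt pz.

pttpzpzpttptpttptpttpzpzpttpz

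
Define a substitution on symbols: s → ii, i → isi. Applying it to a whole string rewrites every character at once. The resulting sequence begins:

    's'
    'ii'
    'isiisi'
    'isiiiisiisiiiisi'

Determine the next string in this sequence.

isiiiisiisiisiisiiiisiisiiiisiisiisiisiiiisi

φ(isiiiisiisiiiisi) expands symbol-by-symbol to isi ii isi isi isi isi ii isi isi ii isi isi isi isi ii isi; joining the 16 pieces gives the next term.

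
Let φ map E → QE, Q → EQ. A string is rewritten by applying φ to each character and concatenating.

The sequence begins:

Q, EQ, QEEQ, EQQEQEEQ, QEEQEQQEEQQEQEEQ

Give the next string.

EQQEQEEQQEEQEQQEQEEQEQQEEQQEQEEQ

φ(QEEQEQQEEQQEQEEQ) expands symbol-by-symbol to EQ QE QE EQ QE EQ EQ QE QE EQ EQ QE EQ QE QE EQ; joining the 16 pieces gives the next term.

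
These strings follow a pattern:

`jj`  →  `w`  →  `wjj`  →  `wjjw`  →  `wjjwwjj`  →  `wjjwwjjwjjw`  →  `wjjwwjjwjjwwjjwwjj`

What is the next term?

Each term (from the third on) is the previous term followed by the one before it: term 3 = w·jj = wjj.
The next term joins wjjwwjjwjjwwjjwwjj and wjjwwjjwjjw.

wjjwwjjwjjwwjjwwjjwjjwwjjwjjw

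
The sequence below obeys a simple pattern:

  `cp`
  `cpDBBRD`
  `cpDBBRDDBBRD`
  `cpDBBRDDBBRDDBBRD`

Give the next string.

The strings grow by a fixed suffix DBBRD each time.
So the next term is cpDBBRDDBBRDDBBRD·DBBRD.

cpDBBRDDBBRDDBBRDDBBRD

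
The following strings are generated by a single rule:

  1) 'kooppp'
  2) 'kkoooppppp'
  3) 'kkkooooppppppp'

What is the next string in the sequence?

Each string has the form k^{n-1} o^{n} p^{2n-1}, where the shown terms are n = 2, 3, 4.
Setting n = 5 gives 4, 5, 9 characters in each block.

kkkkoooooppppppppp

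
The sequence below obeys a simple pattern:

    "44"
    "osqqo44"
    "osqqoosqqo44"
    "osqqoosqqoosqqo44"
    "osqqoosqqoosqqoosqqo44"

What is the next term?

osqqoosqqoosqqoosqqoosqqo44

The strings grow by a fixed prefix osqqo each time.
One more step from osqqoosqqoosqqoosqqo44 gives the answer.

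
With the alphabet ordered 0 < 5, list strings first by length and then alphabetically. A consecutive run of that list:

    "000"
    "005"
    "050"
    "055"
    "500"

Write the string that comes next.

505

The successor of 500 increments the rightmost position that isn't already 5 and resets every position after it to 0.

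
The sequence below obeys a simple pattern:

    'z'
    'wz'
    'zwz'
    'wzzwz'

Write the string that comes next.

This is a Fibonacci-style word recurrence s(k) = s(k−2)·s(k−1): e.g. z·wz = zwz.
So term 5 is zwz·wzzwz.

zwzwzzwz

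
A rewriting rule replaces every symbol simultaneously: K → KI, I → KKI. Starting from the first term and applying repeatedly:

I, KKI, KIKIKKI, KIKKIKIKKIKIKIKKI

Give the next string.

Applying the rule to each of the 17 symbols of KIKKIKIKKIKIKIKKI gives the pieces KI KKI KI KI KKI KI KKI KI KI KKI KI KKI KI KKI KI KI KKI, which concatenate to the answer.

KIKKIKIKIKKIKIKKIKIKIKKIKIKKIKIKKIKIKIKKI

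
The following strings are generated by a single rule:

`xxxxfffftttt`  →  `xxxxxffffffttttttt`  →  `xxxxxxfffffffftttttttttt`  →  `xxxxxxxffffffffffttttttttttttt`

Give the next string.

xxxxxxxxfffffffffffftttttttttttttttt

Reading off run lengths: x runs 4, 5, 6, 7; f runs 4, 6, 8, 10; t runs 4, 7, 10, 13 — each is linear in n, where the shown terms are n = 2, 3, 4, 5.
At n = 6 the blocks have lengths 8, 12, 16.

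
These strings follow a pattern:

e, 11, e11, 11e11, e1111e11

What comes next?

11e11e1111e11

Each term (from the third on) is the two preceding terms concatenated in order: term 3 = e·11 = e11.
The next term joins 11e11 and e1111e11.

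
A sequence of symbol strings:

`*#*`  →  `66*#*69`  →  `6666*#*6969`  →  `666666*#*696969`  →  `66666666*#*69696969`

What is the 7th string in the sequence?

666666666666*#*696969696969

Every step adds 66 to the front and 69 to the end of the previous string.
From 66666666*#*69696969, 2 further steps: 66666666*#*69696969 → 6666666666*#*6969696969 → (answer).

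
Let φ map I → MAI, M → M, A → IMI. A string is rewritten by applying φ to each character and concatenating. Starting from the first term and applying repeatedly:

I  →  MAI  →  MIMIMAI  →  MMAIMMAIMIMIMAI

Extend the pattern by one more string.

MMIMIMAIMMIMIMAIMMAIMMAIMIMIMAI

Applying the rule to each of the 15 symbols of MMAIMMAIMIMIMAI gives the pieces M M IMI MAI M M IMI MAI M MAI M MAI M IMI MAI, which concatenate to the answer.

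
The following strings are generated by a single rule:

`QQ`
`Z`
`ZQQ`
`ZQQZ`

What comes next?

ZQQZZQQ

From term 3 onward, concatenate the last term with the second-to-last: Z·QQ = ZQQ, ZQQ·Z = ZQQZ, …
So term 5 is ZQQZ·ZQQ.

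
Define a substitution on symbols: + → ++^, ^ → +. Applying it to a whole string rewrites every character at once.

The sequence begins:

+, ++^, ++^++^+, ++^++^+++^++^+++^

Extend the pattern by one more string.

Replace each of the 17 characters of ++^++^+++^++^+++^ in place — ++^ ++^ + ++^ ++^ + ++^ ++^ ++^ + ++^ ++^ + ++^ ++^ ++^ + — and concatenate.

++^++^+++^++^+++^++^++^+++^++^+++^++^++^+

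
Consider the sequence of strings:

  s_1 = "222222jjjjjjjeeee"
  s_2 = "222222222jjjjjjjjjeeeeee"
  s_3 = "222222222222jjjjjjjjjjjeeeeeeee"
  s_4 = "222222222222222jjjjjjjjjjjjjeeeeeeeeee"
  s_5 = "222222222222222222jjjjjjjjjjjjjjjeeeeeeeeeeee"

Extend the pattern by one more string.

Each string has the form 2^{3n} j^{2n+3} e^{2n}, where the shown terms are n = 2, 3, 4, 5, 6.
At n = 7 the blocks have lengths 21, 17, 14.

222222222222222222222jjjjjjjjjjjjjjjjjeeeeeeeeeeeeee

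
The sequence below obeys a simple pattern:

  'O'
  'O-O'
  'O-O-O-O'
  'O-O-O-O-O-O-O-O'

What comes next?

Every step duplicates the string with '-' between the halves.
Doubling O-O-O-O-O-O-O-O with '-' between the halves:

O-O-O-O-O-O-O-O-O-O-O-O-O-O-O-O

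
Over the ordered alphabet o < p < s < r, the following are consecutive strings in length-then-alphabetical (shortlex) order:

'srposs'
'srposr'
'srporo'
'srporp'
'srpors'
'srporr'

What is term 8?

Advancing 2 positions from srporr through srporr → srppoo reaches term 8.

srppop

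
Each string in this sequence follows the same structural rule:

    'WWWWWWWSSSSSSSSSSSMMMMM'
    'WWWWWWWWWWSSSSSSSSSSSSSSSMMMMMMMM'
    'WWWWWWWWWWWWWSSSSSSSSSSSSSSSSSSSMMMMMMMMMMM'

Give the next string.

Reading off run lengths: W runs 7, 10, 13; S runs 11, 15, 19; M runs 5, 8, 11 — each is linear in n, where the shown terms are n = 2, 3, 4.
Setting n = 5 gives 16, 23, 14 characters in each block.

WWWWWWWWWWWWWWWWSSSSSSSSSSSSSSSSSSSSSSSMMMMMMMMMMMMMM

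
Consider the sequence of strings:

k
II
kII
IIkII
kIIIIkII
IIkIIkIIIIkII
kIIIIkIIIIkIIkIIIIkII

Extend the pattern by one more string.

IIkIIkIIIIkIIkIIIIkIIIIkIIkIIIIkII

Each term (from the third on) is the two preceding terms concatenated in order: term 3 = k·II = kII.
So term 8 is IIkIIkIIIIkII·kIIIIkIIIIkIIkIIIIkII.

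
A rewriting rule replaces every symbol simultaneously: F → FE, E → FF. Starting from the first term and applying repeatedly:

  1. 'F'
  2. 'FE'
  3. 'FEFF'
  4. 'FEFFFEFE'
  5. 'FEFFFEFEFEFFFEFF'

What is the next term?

Applying the rule to each of the 16 symbols of FEFFFEFEFEFFFEFF gives the pieces FE FF FE FE FE FF FE FF FE FF FE FE FE FF FE FE, which concatenate to the answer.

FEFFFEFEFEFFFEFFFEFFFEFEFEFFFEFE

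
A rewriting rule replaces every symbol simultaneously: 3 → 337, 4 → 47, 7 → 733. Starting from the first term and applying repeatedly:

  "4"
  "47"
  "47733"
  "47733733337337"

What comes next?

47733733337337733337337337337733337337733

Applying the rule to each of the 14 symbols of 47733733337337 gives the pieces 47 733 733 337 337 733 337 337 337 337 733 337 337 733, which concatenate to the answer.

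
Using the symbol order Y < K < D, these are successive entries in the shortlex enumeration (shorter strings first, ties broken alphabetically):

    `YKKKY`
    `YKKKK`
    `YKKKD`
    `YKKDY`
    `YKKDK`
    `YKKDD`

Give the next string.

Find the rightmost character of YKKDD below D, bump it to the next letter, and reset everything to its right to Y.

YKDYY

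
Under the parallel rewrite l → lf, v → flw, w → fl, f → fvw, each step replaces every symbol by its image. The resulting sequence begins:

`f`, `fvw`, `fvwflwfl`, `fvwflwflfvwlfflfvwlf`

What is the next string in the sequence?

fvwflwflfvwlfflfvwlffvwflwfllffvwfvwlffvwflwfllffvw

φ(fvwflwflfvwlfflfvwlf) expands symbol-by-symbol to fvw flw fl fvw lf fl fvw lf fvw flw fl lf fvw fvw lf fvw flw fl lf fvw; joining the 20 pieces gives the next term.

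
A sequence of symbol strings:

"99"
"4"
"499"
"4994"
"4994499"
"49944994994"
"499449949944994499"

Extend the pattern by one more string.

Each term (from the third on) is the previous term followed by the one before it: term 3 = 4·99 = 499.
So term 8 is 499449949944994499·49944994994.

49944994994499449949944994994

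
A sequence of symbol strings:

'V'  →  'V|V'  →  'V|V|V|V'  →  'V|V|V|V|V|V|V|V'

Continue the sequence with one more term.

V|V|V|V|V|V|V|V|V|V|V|V|V|V|V|V

Every step duplicates the string with '|' between the halves.
So the next term is two copies of V|V|V|V|V|V|V|V with '|' between the halves.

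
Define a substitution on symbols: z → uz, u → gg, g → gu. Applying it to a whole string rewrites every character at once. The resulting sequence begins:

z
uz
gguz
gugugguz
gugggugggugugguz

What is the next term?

Rewriting the 16 symbols of gugggugggugugguz one by one yields gu gg gu gu gu gg gu gu gu gg gu gg gu gu gg uz; concatenated:

gugggugugugggugugugggugggugugguz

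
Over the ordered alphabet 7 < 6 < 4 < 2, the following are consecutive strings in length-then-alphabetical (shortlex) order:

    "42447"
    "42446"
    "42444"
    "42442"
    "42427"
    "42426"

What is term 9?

Stepping forward 3 times from 42426: 42426 → 42424 → 42422, then the target.

42277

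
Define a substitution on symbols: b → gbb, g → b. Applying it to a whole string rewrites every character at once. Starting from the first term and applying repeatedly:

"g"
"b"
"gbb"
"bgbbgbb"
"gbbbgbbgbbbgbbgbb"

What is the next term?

bgbbgbbgbbbgbbgbbbgbbgbbgbbbgbbgbbbgbbgbb

Applying the rule to each of the 17 symbols of gbbbgbbgbbbgbbgbb gives the pieces b gbb gbb gbb b gbb gbb b gbb gbb gbb b gbb gbb b gbb gbb, which concatenate to the answer.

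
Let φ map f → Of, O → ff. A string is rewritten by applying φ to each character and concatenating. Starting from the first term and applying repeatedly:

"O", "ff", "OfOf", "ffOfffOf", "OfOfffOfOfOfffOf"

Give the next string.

Replace each of the 16 characters of OfOfffOfOfOfffOf in place — ff Of ff Of Of Of ff Of ff Of ff Of Of Of ff Of — and concatenate.

ffOfffOfOfOfffOfffOfffOfOfOfffOf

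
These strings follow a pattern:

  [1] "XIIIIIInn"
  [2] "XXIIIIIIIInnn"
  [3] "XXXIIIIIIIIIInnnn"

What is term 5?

The n-th term is n-1 X's then 2n+2 I's then n n's, where the shown terms are n = 2, 3, 4.
At n = 6 the blocks have lengths 5, 14, 6.

XXXXXIIIIIIIIIIIIIInnnnnn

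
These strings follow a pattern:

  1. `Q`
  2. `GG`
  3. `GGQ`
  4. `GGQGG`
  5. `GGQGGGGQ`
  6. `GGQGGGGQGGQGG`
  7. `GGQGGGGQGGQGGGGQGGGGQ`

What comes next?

From term 3 onward, concatenate the last term with the second-to-last: GG·Q = GGQ, GGQ·GG = GGQGG, …
So term 8 is GGQGGGGQGGQGGGGQGGGGQ·GGQGGGGQGGQGG.

GGQGGGGQGGQGGGGQGGGGQGGQGGGGQGGQGG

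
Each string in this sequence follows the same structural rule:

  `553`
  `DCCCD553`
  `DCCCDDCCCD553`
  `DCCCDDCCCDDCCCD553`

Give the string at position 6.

DCCCDDCCCDDCCCDDCCCDDCCCD553

Every step adds DCCCD at the front: s(k+1) = DCCCD·s(k).
From DCCCDDCCCDDCCCD553, 2 further steps: DCCCDDCCCDDCCCD553 → DCCCDDCCCDDCCCDDCCCD553 → (answer).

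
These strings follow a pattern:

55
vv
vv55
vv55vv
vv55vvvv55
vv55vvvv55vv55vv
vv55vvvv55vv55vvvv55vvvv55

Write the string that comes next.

This is a Fibonacci-style word recurrence s(k) = s(k−1)·s(k−2): e.g. vv·55 = vv55.
The next term joins vv55vvvv55vv55vvvv55vvvv55 and vv55vvvv55vv55vv.

vv55vvvv55vv55vvvv55vvvv55vv55vvvv55vv55vv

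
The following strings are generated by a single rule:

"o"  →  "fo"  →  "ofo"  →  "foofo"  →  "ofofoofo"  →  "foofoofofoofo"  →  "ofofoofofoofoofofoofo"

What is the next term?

From term 3 onward, concatenate the second-to-last term with the last: o·fo = ofo, fo·ofo = foofo, …
Continuing: foofoofofoofo · ofofoofofoofoofofoofo gives term 8.

foofoofofoofoofofoofofoofoofofoofo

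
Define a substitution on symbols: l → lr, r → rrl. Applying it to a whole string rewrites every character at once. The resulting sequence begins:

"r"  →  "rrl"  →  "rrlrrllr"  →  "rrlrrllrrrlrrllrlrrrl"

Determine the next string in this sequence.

rrlrrllrrrlrrllrlrrrlrrlrrllrrrlrrllrlrrrllrrrlrrlrrllr

φ(rrlrrllrrrlrrllrlrrrl) expands symbol-by-symbol to rrl rrl lr rrl rrl lr lr rrl rrl rrl lr rrl rrl lr lr rrl lr rrl rrl rrl lr; joining the 21 pieces gives the next term.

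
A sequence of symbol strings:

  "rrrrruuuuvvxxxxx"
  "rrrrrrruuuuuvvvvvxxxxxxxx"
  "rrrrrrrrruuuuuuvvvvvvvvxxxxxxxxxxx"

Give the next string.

rrrrrrrrrrruuuuuuuvvvvvvvvvvvxxxxxxxxxxxxxx

The n-th term is 2n+3 r's then n+3 u's then 3n-1 v's then 3n+2 x's (n = 1, 2, …).
Setting n = 4 gives 11, 7, 11, 14 characters in each block.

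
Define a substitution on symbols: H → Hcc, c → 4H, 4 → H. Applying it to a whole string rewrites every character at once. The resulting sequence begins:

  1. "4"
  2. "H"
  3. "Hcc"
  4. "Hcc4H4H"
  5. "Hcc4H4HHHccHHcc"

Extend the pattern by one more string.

Hcc4H4HHHccHHccHccHcc4H4HHccHcc4H4H

Applying the rule to each of the 15 symbols of Hcc4H4HHHccHHcc gives the pieces Hcc 4H 4H H Hcc H Hcc Hcc Hcc 4H 4H Hcc Hcc 4H 4H, which concatenate to the answer.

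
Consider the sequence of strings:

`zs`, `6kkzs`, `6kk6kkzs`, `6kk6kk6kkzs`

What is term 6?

The strings grow by a fixed prefix 6kk each time.
From 6kk6kk6kkzs, 2 further steps: 6kk6kk6kkzs → 6kk6kk6kk6kkzs → (answer).

6kk6kk6kk6kk6kkzs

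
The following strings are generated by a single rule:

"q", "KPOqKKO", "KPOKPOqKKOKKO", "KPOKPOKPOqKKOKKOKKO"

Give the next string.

Every step adds KPO to the front and KKO to the end of the previous string.
One more step from KPOKPOKPOqKKOKKOKKO gives the answer.

KPOKPOKPOKPOqKKOKKOKKOKKO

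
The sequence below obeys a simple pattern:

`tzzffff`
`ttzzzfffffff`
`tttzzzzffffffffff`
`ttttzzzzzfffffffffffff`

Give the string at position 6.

Term n consists of n-1 t's, followed by n z's, followed by 3n-2 f's, where the shown terms are n = 2, 3, 4, 5.
For term 6, n = 7, so the run lengths are 6, 7, 19.

ttttttzzzzzzzfffffffffffffffffff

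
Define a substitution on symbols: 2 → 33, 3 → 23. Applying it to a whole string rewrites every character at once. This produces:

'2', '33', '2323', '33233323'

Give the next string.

2323332323233323

Apply φ to 33233323 symbol by symbol: 3→23, 3→23, 2→33, 3→23, 3→23, 3→23, 2→33, 3→23; joined: 23 23 33 23 23 23 33 23.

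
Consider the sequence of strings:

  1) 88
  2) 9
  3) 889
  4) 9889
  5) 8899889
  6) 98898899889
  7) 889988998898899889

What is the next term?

From term 3 onward, concatenate the second-to-last term with the last: 88·9 = 889, 9·889 = 9889, …
The next term joins 98898899889 and 889988998898899889.

98898899889889988998898899889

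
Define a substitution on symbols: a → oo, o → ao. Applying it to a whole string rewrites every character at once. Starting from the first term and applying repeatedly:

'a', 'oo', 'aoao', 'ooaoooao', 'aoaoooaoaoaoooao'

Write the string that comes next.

φ(aoaoooaoaoaoooao) expands symbol-by-symbol to oo ao oo ao ao ao oo ao oo ao oo ao ao ao oo ao; joining the 16 pieces gives the next term.

ooaoooaoaoaoooaoooaoooaoaoaoooao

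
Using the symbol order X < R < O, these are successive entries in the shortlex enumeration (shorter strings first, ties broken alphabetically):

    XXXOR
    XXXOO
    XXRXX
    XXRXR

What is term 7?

Stepping forward 3 times from XXRXR: XXRXR → XXRXO → XXRRX, then the target.

XXRRR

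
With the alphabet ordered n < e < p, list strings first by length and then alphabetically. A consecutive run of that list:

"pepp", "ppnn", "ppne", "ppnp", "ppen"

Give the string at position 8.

Stepping forward 3 times from ppen: ppen → ppee → ppep, then the target.

pppn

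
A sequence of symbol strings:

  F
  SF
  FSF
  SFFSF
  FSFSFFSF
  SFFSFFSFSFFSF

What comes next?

From term 3 onward, concatenate the second-to-last term with the last: F·SF = FSF, SF·FSF = SFFSF, …
Continuing: FSFSFFSF · SFFSFFSFSFFSF gives term 7.

FSFSFFSFSFFSFFSFSFFSF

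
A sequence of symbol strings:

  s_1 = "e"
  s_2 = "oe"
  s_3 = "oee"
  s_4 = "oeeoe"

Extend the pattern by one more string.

oeeoeoee

Each term (from the third on) is the previous term followed by the one before it: term 3 = oe·e = oee.
So term 5 is oeeoe·oee.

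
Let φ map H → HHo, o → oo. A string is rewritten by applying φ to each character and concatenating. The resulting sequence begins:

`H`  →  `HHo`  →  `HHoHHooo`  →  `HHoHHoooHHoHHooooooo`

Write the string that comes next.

Replace each of the 20 characters of HHoHHoooHHoHHooooooo in place — HHo HHo oo HHo HHo oo oo oo HHo HHo oo HHo HHo oo oo oo oo oo oo oo — and concatenate.

HHoHHoooHHoHHoooooooHHoHHoooHHoHHooooooooooooooo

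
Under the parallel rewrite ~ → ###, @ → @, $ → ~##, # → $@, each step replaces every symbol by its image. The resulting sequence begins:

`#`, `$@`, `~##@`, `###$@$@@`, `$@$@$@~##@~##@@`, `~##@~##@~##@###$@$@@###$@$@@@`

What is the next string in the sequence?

Applying the rule to each of the 29 symbols of ~##@~##@~##@###$@$@@###$@$@@@ gives the pieces ### $@ $@ @ ### $@ $@ @ ### $@ $@ @ $@ $@ $@ ~## @ ~## @ @ $@ $@ $@ ~## @ ~## @ @ @, which concatenate to the answer.

###$@$@@###$@$@@###$@$@@$@$@$@~##@~##@@$@$@$@~##@~##@@@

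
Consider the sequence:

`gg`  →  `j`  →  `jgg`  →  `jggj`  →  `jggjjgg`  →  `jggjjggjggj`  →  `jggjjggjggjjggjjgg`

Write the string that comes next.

From term 3 onward, concatenate the last term with the second-to-last: j·gg = jgg, jgg·j = jggj, …
Continuing: jggjjggjggjjggjjgg · jggjjggjggj gives term 8.

jggjjggjggjjggjjggjggjjggjggj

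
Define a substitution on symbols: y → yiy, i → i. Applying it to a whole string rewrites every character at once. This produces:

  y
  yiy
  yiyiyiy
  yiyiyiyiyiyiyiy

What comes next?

φ(yiyiyiyiyiyiyiy) expands symbol-by-symbol to yiy i yiy i yiy i yiy i yiy i yiy i yiy i yiy; joining the 15 pieces gives the next term.

yiyiyiyiyiyiyiyiyiyiyiyiyiyiyiy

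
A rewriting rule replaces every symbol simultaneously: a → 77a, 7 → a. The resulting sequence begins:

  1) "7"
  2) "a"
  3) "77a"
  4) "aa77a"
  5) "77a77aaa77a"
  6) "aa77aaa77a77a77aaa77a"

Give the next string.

Rewriting the 21 symbols of aa77aaa77a77a77aaa77a one by one yields 77a 77a a a 77a 77a 77a a a 77a a a 77a a a 77a 77a 77a a a 77a; concatenated:

77a77aaa77a77a77aaa77aaa77aaa77a77a77aaa77a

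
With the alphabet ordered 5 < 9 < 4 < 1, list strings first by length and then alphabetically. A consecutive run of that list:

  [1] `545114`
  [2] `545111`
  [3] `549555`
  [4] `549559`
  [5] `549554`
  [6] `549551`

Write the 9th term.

549594

Stepping forward 3 times from 549551: 549551 → 549595 → 549599, then the target.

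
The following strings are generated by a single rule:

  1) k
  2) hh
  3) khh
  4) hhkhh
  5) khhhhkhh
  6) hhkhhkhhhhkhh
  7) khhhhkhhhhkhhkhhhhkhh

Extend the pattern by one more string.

From term 3 onward, concatenate the second-to-last term with the last: k·hh = khh, hh·khh = hhkhh, …
The next term joins hhkhhkhhhhkhh and khhhhkhhhhkhhkhhhhkhh.

hhkhhkhhhhkhhkhhhhkhhhhkhhkhhhhkhh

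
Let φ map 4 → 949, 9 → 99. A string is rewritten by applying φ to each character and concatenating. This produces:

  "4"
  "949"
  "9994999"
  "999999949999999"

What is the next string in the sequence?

9999999999999994999999999999999

Replace each of the 15 characters of 999999949999999 in place — 99 99 99 99 99 99 99 949 99 99 99 99 99 99 99 — and concatenate.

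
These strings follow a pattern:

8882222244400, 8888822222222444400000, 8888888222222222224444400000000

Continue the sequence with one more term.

8888888882222222222222244444400000000000

Reading off run lengths: 8 runs 3, 5, 7; 2 runs 5, 8, 11; 4 runs 3, 4, 5; 0 runs 2, 5, 8 — each is linear in n (n = 1, 2, …).
Setting n = 4 gives 9, 14, 6, 11 characters in each block.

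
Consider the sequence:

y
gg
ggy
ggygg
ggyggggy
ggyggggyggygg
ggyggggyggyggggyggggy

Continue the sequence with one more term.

ggyggggyggyggggyggggyggyggggyggygg

Each term (from the third on) is the previous term followed by the one before it: term 3 = gg·y = ggy.
Continuing: ggyggggyggyggggyggggy · ggyggggyggygg gives term 8.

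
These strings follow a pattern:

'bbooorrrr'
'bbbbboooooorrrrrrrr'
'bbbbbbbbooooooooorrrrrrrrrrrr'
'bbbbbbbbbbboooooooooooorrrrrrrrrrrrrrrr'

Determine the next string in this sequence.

Each string has the form b^{3n-1} o^{3n} r^{4n} (n = 1, 2, …).
Setting n = 5 gives 14, 15, 20 characters in each block.

bbbbbbbbbbbbbbooooooooooooooorrrrrrrrrrrrrrrrrrrr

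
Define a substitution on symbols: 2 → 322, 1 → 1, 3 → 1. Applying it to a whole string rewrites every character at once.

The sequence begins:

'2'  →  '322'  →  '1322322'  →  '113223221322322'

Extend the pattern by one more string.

1113223221322322113223221322322

Replace each of the 15 characters of 113223221322322 in place — 1 1 1 322 322 1 322 322 1 1 322 322 1 322 322 — and concatenate.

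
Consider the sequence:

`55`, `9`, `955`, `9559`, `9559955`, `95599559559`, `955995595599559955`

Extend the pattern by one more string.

This is a Fibonacci-style word recurrence s(k) = s(k−1)·s(k−2): e.g. 9·55 = 955.
The next term joins 955995595599559955 and 95599559559.

95599559559955995595599559559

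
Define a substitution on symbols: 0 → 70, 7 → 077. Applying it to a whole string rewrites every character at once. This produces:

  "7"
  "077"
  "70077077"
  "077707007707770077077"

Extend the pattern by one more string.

φ(077707007707770077077) expands symbol-by-symbol to 70 077 077 077 70 077 70 70 077 077 70 077 077 077 70 70 077 077 70 077 077; joining the 21 pieces gives the next term.

7007707707770077707007707770077077077707007707770077077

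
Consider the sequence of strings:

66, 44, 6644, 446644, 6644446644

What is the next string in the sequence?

This is a Fibonacci-style word recurrence s(k) = s(k−2)·s(k−1): e.g. 66·44 = 6644.
So term 6 is 446644·6644446644.

4466446644446644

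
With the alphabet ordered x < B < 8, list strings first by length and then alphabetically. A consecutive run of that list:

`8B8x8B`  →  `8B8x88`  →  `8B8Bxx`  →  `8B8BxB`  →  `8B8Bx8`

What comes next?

8B8BBx

Find the rightmost character of 8B8Bx8 below 8, bump it to the next letter, and reset everything to its right to x.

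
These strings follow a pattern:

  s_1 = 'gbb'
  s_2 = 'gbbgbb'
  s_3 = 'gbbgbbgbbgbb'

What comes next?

Each string is two copies of the previous one concatenated.
So the next term is two copies of gbbgbbgbbgbb.

gbbgbbgbbgbbgbbgbbgbbgbb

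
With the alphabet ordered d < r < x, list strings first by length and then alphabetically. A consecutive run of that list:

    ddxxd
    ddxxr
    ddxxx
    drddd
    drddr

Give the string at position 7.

drdrd

Stepping forward 2 times from drddr: drddr → drddx, then the target.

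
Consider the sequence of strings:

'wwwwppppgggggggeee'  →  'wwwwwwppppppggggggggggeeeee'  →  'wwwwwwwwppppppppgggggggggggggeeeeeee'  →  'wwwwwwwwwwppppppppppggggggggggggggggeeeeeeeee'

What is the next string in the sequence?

Term n consists of 2n w's, followed by 2n p's, followed by 3n+1 g's, followed by 2n-1 e's, where the shown terms are n = 2, 3, 4, 5.
At n = 6 the blocks have lengths 12, 12, 19, 11.

wwwwwwwwwwwwppppppppppppgggggggggggggggggggeeeeeeeeeee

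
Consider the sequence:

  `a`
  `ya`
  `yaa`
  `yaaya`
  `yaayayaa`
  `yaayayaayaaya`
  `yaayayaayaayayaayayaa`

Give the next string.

Each term (from the third on) is the previous term followed by the one before it: term 3 = ya·a = yaa.
So term 8 is yaayayaayaayayaayayaa·yaayayaayaaya.

yaayayaayaayayaayayaayaayayaayaaya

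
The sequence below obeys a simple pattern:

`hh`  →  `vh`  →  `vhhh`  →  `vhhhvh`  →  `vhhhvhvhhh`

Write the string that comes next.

vhhhvhvhhhvhhhvh

This is a Fibonacci-style word recurrence s(k) = s(k−1)·s(k−2): e.g. vh·hh = vhhh.
The next term joins vhhhvhvhhh and vhhhvh.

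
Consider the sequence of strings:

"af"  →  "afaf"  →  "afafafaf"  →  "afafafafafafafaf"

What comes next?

Every step duplicates the string.
Doubling afafafafafafafaf:

afafafafafafafafafafafafafafafaf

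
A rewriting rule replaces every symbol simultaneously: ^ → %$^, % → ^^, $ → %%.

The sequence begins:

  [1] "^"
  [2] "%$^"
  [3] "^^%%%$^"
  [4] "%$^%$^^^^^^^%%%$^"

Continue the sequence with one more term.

^^%%%$^^^%%%$^%$^%$^%$^%$^%$^%$^^^^^^^%%%$^

φ(%$^%$^^^^^^^%%%$^) expands symbol-by-symbol to ^^ %% %$^ ^^ %% %$^ %$^ %$^ %$^ %$^ %$^ %$^ ^^ ^^ ^^ %% %$^; joining the 17 pieces gives the next term.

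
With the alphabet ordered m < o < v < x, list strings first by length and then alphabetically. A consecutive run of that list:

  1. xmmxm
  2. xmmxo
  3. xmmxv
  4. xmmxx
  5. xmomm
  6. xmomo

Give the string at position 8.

xmomx

Advancing 2 positions from xmomo through xmomo → xmomv reaches term 8.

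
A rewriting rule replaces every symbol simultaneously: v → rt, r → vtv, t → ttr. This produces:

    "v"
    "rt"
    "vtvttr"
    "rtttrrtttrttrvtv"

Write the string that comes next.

Rewriting the 16 symbols of rtttrrtttrttrvtv one by one yields vtv ttr ttr ttr vtv vtv ttr ttr ttr vtv ttr ttr vtv rt ttr rt; concatenated:

vtvttrttrttrvtvvtvttrttrttrvtvttrttrvtvrtttrrt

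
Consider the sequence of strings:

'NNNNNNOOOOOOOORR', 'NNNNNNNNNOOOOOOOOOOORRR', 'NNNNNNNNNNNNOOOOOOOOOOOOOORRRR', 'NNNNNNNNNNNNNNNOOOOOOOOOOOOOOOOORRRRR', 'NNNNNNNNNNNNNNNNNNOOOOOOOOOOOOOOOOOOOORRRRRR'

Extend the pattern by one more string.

NNNNNNNNNNNNNNNNNNNNNOOOOOOOOOOOOOOOOOOOOOOORRRRRRR

Reading off run lengths: N runs 6, 9, 12, 15, 18; O runs 8, 11, 14, 17, 20; R runs 2, 3, 4, 5, 6 — each is linear in n, where the shown terms are n = 2, 3, 4, 5, 6.
For the next term, n = 7, so the run lengths are 21, 23, 7.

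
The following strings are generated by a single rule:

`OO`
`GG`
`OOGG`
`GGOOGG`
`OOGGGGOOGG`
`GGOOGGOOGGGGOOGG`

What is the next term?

OOGGGGOOGGGGOOGGOOGGGGOOGG

From term 3 onward, concatenate the second-to-last term with the last: OO·GG = OOGG, GG·OOGG = GGOOGG, …
Continuing: OOGGGGOOGG · GGOOGGOOGGGGOOGG gives term 7.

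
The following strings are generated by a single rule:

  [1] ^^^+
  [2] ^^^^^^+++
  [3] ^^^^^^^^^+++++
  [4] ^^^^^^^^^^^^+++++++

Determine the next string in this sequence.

^^^^^^^^^^^^^^^+++++++++

The n-th term is 3n ^'s then 2n-1 +'s (n = 1, 2, …).
At n = 5 the blocks have lengths 15, 9.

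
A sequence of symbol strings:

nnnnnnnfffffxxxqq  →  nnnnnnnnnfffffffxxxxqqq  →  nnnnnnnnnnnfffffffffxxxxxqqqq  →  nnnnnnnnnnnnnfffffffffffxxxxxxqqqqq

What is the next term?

Term n consists of 2n+1 n's, followed by 2n-1 f's, followed by n x's, followed by n-1 q's, where the shown terms are n = 3, 4, 5, 6.
Setting n = 7 gives 15, 13, 7, 6 characters in each block.

nnnnnnnnnnnnnnnfffffffffffffxxxxxxxqqqqqq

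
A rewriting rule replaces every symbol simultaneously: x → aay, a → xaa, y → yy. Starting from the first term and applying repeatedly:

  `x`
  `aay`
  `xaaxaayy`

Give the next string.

Rewriting each symbol of xaaxaayy: x→aay, a→xaa, a→xaa, x→aay, a→xaa, a→xaa, y→yy, y→yy, which concatenates to aay xaa xaa aay xaa xaa yy yy.

aayxaaxaaaayxaaxaayyyy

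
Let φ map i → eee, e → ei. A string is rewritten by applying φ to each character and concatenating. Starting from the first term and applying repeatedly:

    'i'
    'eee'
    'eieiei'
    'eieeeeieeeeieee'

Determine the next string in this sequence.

Rewriting the 15 symbols of eieeeeieeeeieee one by one yields ei eee ei ei ei ei eee ei ei ei ei eee ei ei ei; concatenated:

eieeeeieieieieeeeieieieieeeeieiei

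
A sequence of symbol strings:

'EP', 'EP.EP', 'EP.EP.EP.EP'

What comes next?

Each string is two copies of the previous one joined by '.'.
One more doubling of EP.EP.EP.EP gives the answer.

EP.EP.EP.EP.EP.EP.EP.EP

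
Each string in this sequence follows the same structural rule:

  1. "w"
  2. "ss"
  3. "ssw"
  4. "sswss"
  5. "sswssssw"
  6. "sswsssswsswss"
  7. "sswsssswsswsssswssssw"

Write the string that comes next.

From term 3 onward, concatenate the last term with the second-to-last: ss·w = ssw, ssw·ss = sswss, …
Continuing: sswsssswsswsssswssssw · sswsssswsswss gives term 8.

sswsssswsswsssswsssswsswsssswsswss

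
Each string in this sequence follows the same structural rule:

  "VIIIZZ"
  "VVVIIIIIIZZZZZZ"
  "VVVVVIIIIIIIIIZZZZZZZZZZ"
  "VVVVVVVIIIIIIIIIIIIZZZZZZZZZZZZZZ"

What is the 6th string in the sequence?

Reading off run lengths: V runs 1, 3, 5, 7; I runs 3, 6, 9, 12; Z runs 2, 6, 10, 14 — each is linear in n (n = 1, 2, …).
At n = 6 the blocks have lengths 11, 18, 22.

VVVVVVVVVVVIIIIIIIIIIIIIIIIIIZZZZZZZZZZZZZZZZZZZZZZ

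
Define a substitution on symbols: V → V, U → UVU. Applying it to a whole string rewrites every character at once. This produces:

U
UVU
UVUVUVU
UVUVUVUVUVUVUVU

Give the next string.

UVUVUVUVUVUVUVUVUVUVUVUVUVUVUVU

φ(UVUVUVUVUVUVUVU) expands symbol-by-symbol to UVU V UVU V UVU V UVU V UVU V UVU V UVU V UVU; joining the 15 pieces gives the next term.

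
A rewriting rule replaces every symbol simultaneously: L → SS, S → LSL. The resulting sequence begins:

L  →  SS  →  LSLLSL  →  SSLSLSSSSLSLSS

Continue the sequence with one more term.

LSLLSLSSLSLSSLSLLSLLSLLSLSSLSLSSLSLLSL

Replace each of the 14 characters of SSLSLSSSSLSLSS in place — LSL LSL SS LSL SS LSL LSL LSL LSL SS LSL SS LSL LSL — and concatenate.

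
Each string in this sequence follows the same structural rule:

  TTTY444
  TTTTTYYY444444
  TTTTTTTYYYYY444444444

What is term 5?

TTTTTTTTTTTYYYYYYYYY444444444444444

Reading off run lengths: T runs 3, 5, 7; Y runs 1, 3, 5; 4 runs 3, 6, 9 — each is linear in n (n = 1, 2, …).
At n = 5 the blocks have lengths 11, 9, 15.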